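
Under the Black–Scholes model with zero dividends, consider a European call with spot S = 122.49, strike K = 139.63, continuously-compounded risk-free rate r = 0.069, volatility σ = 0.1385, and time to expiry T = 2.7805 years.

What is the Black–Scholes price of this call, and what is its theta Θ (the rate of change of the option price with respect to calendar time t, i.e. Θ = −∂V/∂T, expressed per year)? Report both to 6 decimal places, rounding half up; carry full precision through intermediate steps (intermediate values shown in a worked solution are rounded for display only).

σ√T = 0.1385·√2.7805 = 0.230946
d₁ = (ln(S/K) + (r+σ²/2)T) / (σ√T) = (ln(122.49/139.63) + (0.069+0.1385²/2)·2.7805) / 0.230946 = (-0.130967 + 0.218523) / 0.230946 = 0.379118
d₂ = d₁ − σ√T = 0.379118 − 0.230946 = 0.148172
e^{−rT} = e^{−0.069·2.7805} = 0.825427
N(d₁) = 0.647700,  N(d₂) = 0.558896
Call price V = S·N(d₁) − K·e^{−rT}·N(d₂) = 79.336760 − 64.415243 = 14.921517
φ(d₁) = (1/√(2π))·e^{−d₁²/2} = 0.371278
Θ = −S·φ(d₁)·σ/(2√T) − r·K·e^{−rT}·N(d₂) = −1.888680 − 4.444652 = -6.333332

price = 14.921517
Θ = -6.333332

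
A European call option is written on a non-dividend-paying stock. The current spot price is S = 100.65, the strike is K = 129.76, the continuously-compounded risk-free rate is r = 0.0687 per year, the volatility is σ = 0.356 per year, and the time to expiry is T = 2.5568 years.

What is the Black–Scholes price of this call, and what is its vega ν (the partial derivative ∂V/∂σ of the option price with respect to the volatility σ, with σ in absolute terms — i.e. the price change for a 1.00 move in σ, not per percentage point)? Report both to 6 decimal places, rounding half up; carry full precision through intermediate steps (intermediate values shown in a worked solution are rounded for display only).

σ√T = 0.356·√2.5568 = 0.569244
d₁ = (ln(S/K) + (r+σ²/2)T) / (σ√T) = (ln(100.65/129.76) + (0.0687+0.356²/2)·2.5568) / 0.569244 = (-0.254037 + 0.337671) / 0.569244 = 0.146921
d₂ = d₁ − σ√T = 0.146921 − 0.569244 = -0.422323
e^{−rT} = e^{−0.0687·2.5568} = 0.838910
N(d₁) = 0.558403,  N(d₂) = 0.336395
Call price V = S·N(d₁) − K·e^{−rT}·N(d₂) = 56.203253 − 36.618901 = 19.584352
φ(d₁) = (1/√(2π))·e^{−d₁²/2} = 0.394660
ν = S·φ(d₁)·√T = 63.516260

price = 19.584352
ν = 63.516260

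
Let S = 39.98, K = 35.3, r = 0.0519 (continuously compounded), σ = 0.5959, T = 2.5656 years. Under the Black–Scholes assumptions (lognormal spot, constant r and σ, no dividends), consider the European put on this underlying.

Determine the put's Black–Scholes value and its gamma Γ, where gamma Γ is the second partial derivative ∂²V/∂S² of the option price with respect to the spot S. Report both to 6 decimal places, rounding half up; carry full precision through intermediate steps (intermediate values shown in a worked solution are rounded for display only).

price = 8.892245
Γ = 0.007908

σ√T = 0.5959·√2.5656 = 0.954482
d₁ = (ln(S/K) + (r+σ²/2)T) / (σ√T) = (ln(39.98/35.3) + (0.0519+0.5959²/2)·2.5656) / 0.954482 = (0.124496 + 0.588673) / 0.954482 = 0.747179
d₂ = d₁ − σ√T = 0.747179 − 0.954482 = -0.207303
e^{−rT} = e^{−0.0519·2.5656} = 0.875330
N(−d₁) = 0.227478,  N(−d₂) = 0.582113
Put price V = K·e^{−rT}·N(−d₂) − S·N(−d₁) = 17.986804 − 9.094560 = 8.892245
φ(d₁) = (1/√(2π))·e^{−d₁²/2} = 0.301774
Γ = φ(d₁) / (S·σ·√T) = 0.007908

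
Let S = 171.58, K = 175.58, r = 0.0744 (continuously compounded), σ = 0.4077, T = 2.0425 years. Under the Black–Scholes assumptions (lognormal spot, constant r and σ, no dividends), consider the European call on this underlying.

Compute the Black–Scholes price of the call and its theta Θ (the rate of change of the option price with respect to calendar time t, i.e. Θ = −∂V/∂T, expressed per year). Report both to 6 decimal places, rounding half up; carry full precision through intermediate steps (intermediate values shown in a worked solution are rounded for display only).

σ√T = 0.4077·√2.0425 = 0.582669
d₁ = (ln(S/K) + (r+σ²/2)T) / (σ√T) = (ln(171.58/175.58) + (0.0744+0.4077²/2)·2.0425) / 0.582669 = (-0.023045 + 0.321713) / 0.582669 = 0.512587
d₂ = d₁ − σ√T = 0.512587 − 0.582669 = -0.070082
e^{−rT} = e^{−0.0744·2.0425} = 0.859021
N(d₁) = 0.695880,  N(d₂) = 0.472064
Call price V = S·N(d₁) − K·e^{−rT}·N(d₂) = 119.399055 − 71.199976 = 48.199079
φ(d₁) = (1/√(2π))·e^{−d₁²/2} = 0.349829
Θ = −S·φ(d₁)·σ/(2√T) − r·K·e^{−rT}·N(d₂) = −8.561543 − 5.297278 = -13.858821

price = 48.199079
Θ = -13.858821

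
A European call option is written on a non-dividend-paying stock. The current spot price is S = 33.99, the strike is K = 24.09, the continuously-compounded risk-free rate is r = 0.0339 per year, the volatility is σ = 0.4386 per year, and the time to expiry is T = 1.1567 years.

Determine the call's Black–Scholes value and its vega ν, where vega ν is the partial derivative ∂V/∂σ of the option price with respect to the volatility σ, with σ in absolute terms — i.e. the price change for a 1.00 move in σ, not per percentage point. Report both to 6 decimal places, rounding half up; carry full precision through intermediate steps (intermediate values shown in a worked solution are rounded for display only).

price = 12.355998
ν = 8.414124

σ√T = 0.4386·√1.1567 = 0.471714
d₁ = (ln(S/K) + (r+σ²/2)T) / (σ√T) = (ln(33.99/24.09) + (0.0339+0.4386²/2)·1.1567) / 0.471714 = (0.344270 + 0.150469) / 0.471714 = 1.048810
d₂ = d₁ − σ√T = 1.048810 − 0.471714 = 0.577096
e^{−rT} = e^{−0.0339·1.1567} = 0.961547
N(d₁) = 0.852867,  N(d₂) = 0.718063
Call price V = S·N(d₁) − K·e^{−rT}·N(d₂) = 28.988960 − 16.632962 = 12.355998
φ(d₁) = (1/√(2π))·e^{−d₁²/2} = 0.230169
ν = S·φ(d₁)·√T = 8.414124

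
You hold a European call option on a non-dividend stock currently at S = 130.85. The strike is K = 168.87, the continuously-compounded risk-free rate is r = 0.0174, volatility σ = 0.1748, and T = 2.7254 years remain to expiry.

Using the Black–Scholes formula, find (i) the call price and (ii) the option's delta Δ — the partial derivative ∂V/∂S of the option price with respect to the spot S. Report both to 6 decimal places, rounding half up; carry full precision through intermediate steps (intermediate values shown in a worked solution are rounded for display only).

σ√T = 0.1748·√2.7254 = 0.288574
d₁ = (ln(S/K) + (r+σ²/2)T) / (σ√T) = (ln(130.85/168.87) + (0.0174+0.1748²/2)·2.7254) / 0.288574 = (-0.255078 + 0.089059) / 0.288574 = -0.575306
d₂ = d₁ − σ√T = -0.575306 − 0.288574 = -0.863880
e^{−rT} = e^{−0.0174·2.7254} = 0.953685
N(d₁) = 0.282542,  N(d₂) = 0.193827
Call price V = S·N(d₁) − K·e^{−rT}·N(d₂) = 36.970623 − 31.215582 = 5.755041
Δ = N(d₁) = 0.282542

price = 5.755041
Δ = 0.282542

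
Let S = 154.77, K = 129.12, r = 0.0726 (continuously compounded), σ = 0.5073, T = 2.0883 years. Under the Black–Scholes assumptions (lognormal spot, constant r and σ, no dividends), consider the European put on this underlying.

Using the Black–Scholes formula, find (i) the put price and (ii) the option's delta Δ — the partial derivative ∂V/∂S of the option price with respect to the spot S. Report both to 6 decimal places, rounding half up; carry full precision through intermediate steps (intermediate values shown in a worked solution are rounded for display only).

price = 19.736614
Δ = -0.205959

σ√T = 0.5073·√2.0883 = 0.733097
d₁ = (ln(S/K) + (r+σ²/2)T) / (σ√T) = (ln(154.77/129.12) + (0.0726+0.5073²/2)·2.0883) / 0.733097 = (0.181198 + 0.420326) / 0.733097 = 0.820525
d₂ = d₁ − σ√T = 0.820525 − 0.733097 = 0.087428
e^{−rT} = e^{−0.0726·2.0883} = 0.859323
N(−d₁) = 0.205959,  N(−d₂) = 0.465166
Put price V = K·e^{−rT}·N(−d₂) − S·N(−d₁) = 51.612818 − 31.876204 = 19.736614
Δ = −N(−d₁) = -0.205959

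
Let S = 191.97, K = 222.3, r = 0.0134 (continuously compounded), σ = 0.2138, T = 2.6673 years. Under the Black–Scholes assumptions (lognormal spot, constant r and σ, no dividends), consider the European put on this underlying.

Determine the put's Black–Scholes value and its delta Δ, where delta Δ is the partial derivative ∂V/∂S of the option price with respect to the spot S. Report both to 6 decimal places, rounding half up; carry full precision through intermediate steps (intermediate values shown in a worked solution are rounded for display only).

price = 40.823705
Δ = -0.556915

σ√T = 0.2138·√2.6673 = 0.349175
d₁ = (ln(S/K) + (r+σ²/2)T) / (σ√T) = (ln(191.97/222.3) + (0.0134+0.2138²/2)·2.6673) / 0.349175 = (-0.146689 + 0.096704) / 0.349175 = -0.143152
d₂ = d₁ − σ√T = -0.143152 − 0.349175 = -0.492327
e^{−rT} = e^{−0.0134·2.6673} = 0.964889
N(−d₁) = 0.556915,  N(−d₂) = 0.688756
Put price V = K·e^{−rT}·N(−d₂) − S·N(−d₁) = 147.734666 − 106.910961 = 40.823705
Δ = −N(−d₁) = -0.556915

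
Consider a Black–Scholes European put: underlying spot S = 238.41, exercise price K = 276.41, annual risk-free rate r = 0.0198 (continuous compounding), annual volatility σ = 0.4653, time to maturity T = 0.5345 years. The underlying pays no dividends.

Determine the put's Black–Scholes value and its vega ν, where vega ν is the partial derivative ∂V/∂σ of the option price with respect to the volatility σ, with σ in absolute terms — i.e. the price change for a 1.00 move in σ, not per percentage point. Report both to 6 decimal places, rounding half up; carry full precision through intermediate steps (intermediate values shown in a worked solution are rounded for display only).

price = 54.860819
ν = 67.664940

σ√T = 0.4653·√0.5345 = 0.340179
d₁ = (ln(S/K) + (r+σ²/2)T) / (σ√T) = (ln(238.41/276.41) + (0.0198+0.4653²/2)·0.5345) / 0.340179 = (-0.147893 + 0.068444) / 0.340179 = -0.233553
d₂ = d₁ − σ√T = -0.233553 − 0.340179 = -0.573731
e^{−rT} = e^{−0.0198·0.5345} = 0.989473
N(−d₁) = 0.592334,  N(−d₂) = 0.716925
Put price V = K·e^{−rT}·N(−d₂) − S·N(−d₁) = 196.079126 − 141.218307 = 54.860819
φ(d₁) = (1/√(2π))·e^{−d₁²/2} = 0.388209
ν = S·φ(d₁)·√T = 67.664940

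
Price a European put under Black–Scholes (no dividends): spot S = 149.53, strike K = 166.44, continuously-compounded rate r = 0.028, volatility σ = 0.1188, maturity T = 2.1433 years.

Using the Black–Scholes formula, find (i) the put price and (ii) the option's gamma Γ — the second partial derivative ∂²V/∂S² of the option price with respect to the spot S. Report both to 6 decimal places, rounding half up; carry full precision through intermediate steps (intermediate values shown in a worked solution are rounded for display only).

price = 14.605936
Γ = 0.015082

σ√T = 0.1188·√2.1433 = 0.173923
d₁ = (ln(S/K) + (r+σ²/2)T) / (σ√T) = (ln(149.53/166.44) + (0.028+0.1188²/2)·2.1433) / 0.173923 = (-0.107138 + 0.075137) / 0.173923 = -0.183994
d₂ = d₁ − σ√T = -0.183994 − 0.173923 = -0.357917
e^{−rT} = e^{−0.028·2.1433} = 0.941753
N(−d₁) = 0.572991,  N(−d₂) = 0.639797
Put price V = K·e^{−rT}·N(−d₂) − S·N(−d₁) = 100.285241 − 85.679305 = 14.605936
φ(d₁) = (1/√(2π))·e^{−d₁²/2} = 0.392246
Γ = φ(d₁) / (S·σ·√T) = 0.015082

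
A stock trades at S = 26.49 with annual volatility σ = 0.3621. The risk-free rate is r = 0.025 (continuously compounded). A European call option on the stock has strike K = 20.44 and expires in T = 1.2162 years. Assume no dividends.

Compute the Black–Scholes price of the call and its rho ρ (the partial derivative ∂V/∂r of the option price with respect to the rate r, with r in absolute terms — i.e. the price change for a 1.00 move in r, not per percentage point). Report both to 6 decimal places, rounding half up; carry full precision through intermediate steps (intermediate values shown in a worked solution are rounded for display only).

σ√T = 0.3621·√1.2162 = 0.399329
d₁ = (ln(S/K) + (r+σ²/2)T) / (σ√T) = (ln(26.49/20.44) + (0.025+0.3621²/2)·1.2162) / 0.399329 = (0.259274 + 0.110137) / 0.399329 = 0.925078
d₂ = d₁ − σ√T = 0.925078 − 0.399329 = 0.525748
e^{−rT} = e^{−0.025·1.2162} = 0.970053
N(d₁) = 0.822537,  N(d₂) = 0.700468
Call price V = S·N(d₁) − K·e^{−rT}·N(d₂) = 21.789011 − 13.888801 = 7.900209
ρ = K·T·e^{−rT}·N(d₂) = 16.891560

price = 7.900209
ρ = 16.891560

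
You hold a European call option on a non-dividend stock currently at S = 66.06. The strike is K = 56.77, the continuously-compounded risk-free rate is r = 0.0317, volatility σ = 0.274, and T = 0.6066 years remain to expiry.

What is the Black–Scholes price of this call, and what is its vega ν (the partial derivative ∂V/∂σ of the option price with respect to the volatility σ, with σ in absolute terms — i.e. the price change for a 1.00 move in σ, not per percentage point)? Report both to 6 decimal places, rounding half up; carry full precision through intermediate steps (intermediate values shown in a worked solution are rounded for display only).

price = 11.921121
ν = 13.604024

σ√T = 0.274·√0.6066 = 0.213404
d₁ = (ln(S/K) + (r+σ²/2)T) / (σ√T) = (ln(66.06/56.77) + (0.0317+0.274²/2)·0.6066) / 0.213404 = (0.151555 + 0.042000) / 0.213404 = 0.906991
d₂ = d₁ − σ√T = 0.906991 − 0.213404 = 0.693587
e^{−rT} = e^{−0.0317·0.6066} = 0.980954
N(d₁) = 0.817794,  N(d₂) = 0.756030
Call price V = S·N(d₁) − K·e^{−rT}·N(d₂) = 54.023488 − 42.102366 = 11.921121
φ(d₁) = (1/√(2π))·e^{−d₁²/2} = 0.264410
ν = S·φ(d₁)·√T = 13.604024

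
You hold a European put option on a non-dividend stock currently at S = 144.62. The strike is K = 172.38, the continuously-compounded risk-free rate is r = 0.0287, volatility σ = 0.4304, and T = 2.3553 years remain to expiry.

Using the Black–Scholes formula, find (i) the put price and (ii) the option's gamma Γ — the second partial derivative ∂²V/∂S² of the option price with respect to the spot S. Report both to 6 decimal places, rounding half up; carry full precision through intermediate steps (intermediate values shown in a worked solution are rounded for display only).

price = 48.316530
Γ = 0.004119

σ√T = 0.4304·√2.3553 = 0.660534
d₁ = (ln(S/K) + (r+σ²/2)T) / (σ√T) = (ln(144.62/172.38) + (0.0287+0.4304²/2)·2.3553) / 0.660534 = (-0.175592 + 0.285750) / 0.660534 = 0.166771
d₂ = d₁ − σ√T = 0.166771 − 0.660534 = -0.493763
e^{−rT} = e^{−0.0287·2.3553} = 0.934637
N(−d₁) = 0.433775,  N(−d₂) = 0.689263
Put price V = K·e^{−rT}·N(−d₂) − S·N(−d₁) = 111.049071 − 62.732541 = 48.316530
φ(d₁) = (1/√(2π))·e^{−d₁²/2} = 0.393433
Γ = φ(d₁) / (S·σ·√T) = 0.004119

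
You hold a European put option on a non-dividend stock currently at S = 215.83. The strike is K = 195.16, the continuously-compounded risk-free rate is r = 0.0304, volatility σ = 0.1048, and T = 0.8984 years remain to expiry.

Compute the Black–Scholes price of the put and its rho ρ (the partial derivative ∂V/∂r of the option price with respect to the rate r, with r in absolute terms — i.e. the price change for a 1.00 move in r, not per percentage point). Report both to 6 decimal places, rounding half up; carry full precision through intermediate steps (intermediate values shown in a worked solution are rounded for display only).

σ√T = 0.1048·√0.8984 = 0.099334
d₁ = (ln(S/K) + (r+σ²/2)T) / (σ√T) = (ln(215.83/195.16) + (0.0304+0.1048²/2)·0.8984) / 0.099334 = (0.100671 + 0.032245) / 0.099334 = 1.338080
d₂ = d₁ − σ√T = 1.338080 − 0.099334 = 1.238746
e^{−rT} = e^{−0.0304·0.8984} = 0.973058
N(−d₁) = 0.090435,  N(−d₂) = 0.107720
Put price V = K·e^{−rT}·N(−d₂) − S·N(−d₁) = 20.456204 − 19.518635 = 0.937569
ρ = −K·T·e^{−rT}·N(−d₂) = -18.377854

price = 0.937569
ρ = -18.377854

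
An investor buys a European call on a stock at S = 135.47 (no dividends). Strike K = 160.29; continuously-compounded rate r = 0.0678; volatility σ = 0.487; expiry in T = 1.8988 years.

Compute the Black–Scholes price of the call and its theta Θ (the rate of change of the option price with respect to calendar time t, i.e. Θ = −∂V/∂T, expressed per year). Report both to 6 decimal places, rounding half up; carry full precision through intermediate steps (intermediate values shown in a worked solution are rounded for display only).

price = 33.647485
Θ = -12.503732

σ√T = 0.487·√1.8988 = 0.671071
d₁ = (ln(S/K) + (r+σ²/2)T) / (σ√T) = (ln(135.47/160.29) + (0.0678+0.487²/2)·1.8988) / 0.671071 = (-0.168234 + 0.353907) / 0.671071 = 0.276681
d₂ = d₁ − σ√T = 0.276681 − 0.671071 = -0.394390
e^{−rT} = e^{−0.0678·1.8988} = 0.879204
N(d₁) = 0.608987,  N(d₂) = 0.346646
Call price V = S·N(d₁) − K·e^{−rT}·N(d₂) = 82.499516 − 48.852031 = 33.647485
φ(d₁) = (1/√(2π))·e^{−d₁²/2} = 0.383961
Θ = −S·φ(d₁)·σ/(2√T) − r·K·e^{−rT}·N(d₂) = −9.191565 − 3.312168 = -12.503732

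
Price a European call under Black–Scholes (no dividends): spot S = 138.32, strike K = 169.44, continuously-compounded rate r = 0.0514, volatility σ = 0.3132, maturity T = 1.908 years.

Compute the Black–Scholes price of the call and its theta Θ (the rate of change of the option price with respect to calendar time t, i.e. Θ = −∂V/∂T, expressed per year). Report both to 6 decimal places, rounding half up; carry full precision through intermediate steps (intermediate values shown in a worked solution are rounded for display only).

price = 18.070166
Θ = -8.805987

σ√T = 0.3132·√1.908 = 0.432624
d₁ = (ln(S/K) + (r+σ²/2)T) / (σ√T) = (ln(138.32/169.44) + (0.0514+0.3132²/2)·1.908) / 0.432624 = (-0.202929 + 0.191653) / 0.432624 = -0.026064
d₂ = d₁ − σ√T = -0.026064 − 0.432624 = -0.458688
e^{−rT} = e^{−0.0514·1.908} = 0.906584
N(d₁) = 0.489603,  N(d₂) = 0.323229
Call price V = S·N(d₁) − K·e^{−rT}·N(d₂) = 67.721905 − 49.651739 = 18.070166
φ(d₁) = (1/√(2π))·e^{−d₁²/2} = 0.398807
Θ = −S·φ(d₁)·σ/(2√T) − r·K·e^{−rT}·N(d₂) = −6.253888 − 2.552099 = -8.805987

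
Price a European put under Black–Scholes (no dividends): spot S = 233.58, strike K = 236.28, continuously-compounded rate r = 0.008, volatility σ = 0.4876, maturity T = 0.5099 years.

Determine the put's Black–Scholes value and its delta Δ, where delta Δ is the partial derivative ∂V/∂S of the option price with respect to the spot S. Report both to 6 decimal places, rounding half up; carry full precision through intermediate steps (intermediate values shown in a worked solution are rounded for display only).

price = 33.278608
Δ = -0.439279

σ√T = 0.4876·√0.5099 = 0.348182
d₁ = (ln(S/K) + (r+σ²/2)T) / (σ√T) = (ln(233.58/236.28) + (0.008+0.4876²/2)·0.5099) / 0.348182 = (-0.011493 + 0.064695) / 0.348182 = 0.152798
d₂ = d₁ − σ√T = 0.152798 − 0.348182 = -0.195384
e^{−rT} = e^{−0.008·0.5099} = 0.995929
N(−d₁) = 0.439279,  N(−d₂) = 0.577454
Put price V = K·e^{−rT}·N(−d₂) − S·N(−d₁) = 135.885318 − 102.606710 = 33.278608
Δ = −N(−d₁) = -0.439279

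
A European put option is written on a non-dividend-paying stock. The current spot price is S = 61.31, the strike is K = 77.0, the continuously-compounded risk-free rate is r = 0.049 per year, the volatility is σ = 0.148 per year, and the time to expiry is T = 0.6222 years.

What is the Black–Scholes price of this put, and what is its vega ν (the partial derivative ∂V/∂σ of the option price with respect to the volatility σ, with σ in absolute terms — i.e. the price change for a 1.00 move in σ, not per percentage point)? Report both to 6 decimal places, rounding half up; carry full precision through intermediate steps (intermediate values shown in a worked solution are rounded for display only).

σ√T = 0.148·√0.6222 = 0.116742
d₁ = (ln(S/K) + (r+σ²/2)T) / (σ√T) = (ln(61.31/77.0) + (0.049+0.148²/2)·0.6222) / 0.116742 = (-0.227862 + 0.037302) / 0.116742 = -1.632322
d₂ = d₁ − σ√T = -1.632322 − 0.116742 = -1.749064
e^{−rT} = e^{−0.049·0.6222} = 0.969972
N(−d₁) = 0.948694,  N(−d₂) = 0.959860
Put price V = K·e^{−rT}·N(−d₂) − S·N(−d₁) = 71.689893 − 58.164438 = 13.525455
φ(d₁) = (1/√(2π))·e^{−d₁²/2} = 0.105275
ν = S·φ(d₁)·√T = 5.091235

price = 13.525455
ν = 5.091235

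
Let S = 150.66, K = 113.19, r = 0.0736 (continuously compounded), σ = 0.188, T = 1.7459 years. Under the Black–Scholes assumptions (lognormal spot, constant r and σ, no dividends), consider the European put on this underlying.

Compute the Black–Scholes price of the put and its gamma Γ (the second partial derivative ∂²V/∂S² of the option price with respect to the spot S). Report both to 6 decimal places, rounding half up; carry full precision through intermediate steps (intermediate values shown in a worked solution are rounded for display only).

price = 0.597111
Γ = 0.002138

σ√T = 0.188·√1.7459 = 0.248409
d₁ = (ln(S/K) + (r+σ²/2)T) / (σ√T) = (ln(150.66/113.19) + (0.0736+0.188²/2)·1.7459) / 0.248409 = (0.285958 + 0.159352) / 0.248409 = 1.792646
d₂ = d₁ − σ√T = 1.792646 − 0.248409 = 1.544237
e^{−rT} = e^{−0.0736·1.7459} = 0.879415
N(−d₁) = 0.036515,  N(−d₂) = 0.061265
Put price V = K·e^{−rT}·N(−d₂) − S·N(−d₁) = 6.098427 − 5.501316 = 0.597111
φ(d₁) = (1/√(2π))·e^{−d₁²/2} = 0.080000
Γ = φ(d₁) / (S·σ·√T) = 0.002138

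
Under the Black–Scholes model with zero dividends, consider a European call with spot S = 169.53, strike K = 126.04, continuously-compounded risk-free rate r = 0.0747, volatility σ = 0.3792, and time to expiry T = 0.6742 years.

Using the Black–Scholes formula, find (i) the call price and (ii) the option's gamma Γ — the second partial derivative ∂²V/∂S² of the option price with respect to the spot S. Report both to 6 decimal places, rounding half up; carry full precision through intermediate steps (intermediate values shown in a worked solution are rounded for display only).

σ√T = 0.3792·√0.6742 = 0.311360
d₁ = (ln(S/K) + (r+σ²/2)T) / (σ√T) = (ln(169.53/126.04) + (0.0747+0.3792²/2)·0.6742) / 0.311360 = (0.296431 + 0.098835) / 0.311360 = 1.269482
d₂ = d₁ − σ√T = 1.269482 − 0.311360 = 0.958122
e^{−rT} = e^{−0.0747·0.6742} = 0.950884
N(d₁) = 0.897865,  N(d₂) = 0.830999
Call price V = S·N(d₁) − K·e^{−rT}·N(d₂) = 152.215122 − 99.594843 = 52.620279
φ(d₁) = (1/√(2π))·e^{−d₁²/2} = 0.178221
Γ = φ(d₁) / (S·σ·√T) = 0.003376

price = 52.620279
Γ = 0.003376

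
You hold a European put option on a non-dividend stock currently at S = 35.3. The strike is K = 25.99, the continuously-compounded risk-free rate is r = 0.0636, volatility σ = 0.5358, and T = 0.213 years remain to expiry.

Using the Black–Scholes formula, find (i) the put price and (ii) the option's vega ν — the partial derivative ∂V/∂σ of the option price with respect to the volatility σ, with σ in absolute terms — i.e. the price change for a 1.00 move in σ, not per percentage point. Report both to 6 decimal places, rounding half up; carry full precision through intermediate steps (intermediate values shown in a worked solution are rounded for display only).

σ√T = 0.5358·√0.213 = 0.247282
d₁ = (ln(S/K) + (r+σ²/2)T) / (σ√T) = (ln(35.3/25.99) + (0.0636+0.5358²/2)·0.213) / 0.247282 = (0.306171 + 0.044121) / 0.247282 = 1.416569
d₂ = d₁ − σ√T = 1.416569 − 0.247282 = 1.169287
e^{−rT} = e^{−0.0636·0.213} = 0.986545
N(−d₁) = 0.078304,  N(−d₂) = 0.121144
Put price V = K·e^{−rT}·N(−d₂) − S·N(−d₁) = 3.106166 − 2.764147 = 0.342019
φ(d₁) = (1/√(2π))·e^{−d₁²/2} = 0.146274
ν = S·φ(d₁)·√T = 2.383044

price = 0.342019
ν = 2.383044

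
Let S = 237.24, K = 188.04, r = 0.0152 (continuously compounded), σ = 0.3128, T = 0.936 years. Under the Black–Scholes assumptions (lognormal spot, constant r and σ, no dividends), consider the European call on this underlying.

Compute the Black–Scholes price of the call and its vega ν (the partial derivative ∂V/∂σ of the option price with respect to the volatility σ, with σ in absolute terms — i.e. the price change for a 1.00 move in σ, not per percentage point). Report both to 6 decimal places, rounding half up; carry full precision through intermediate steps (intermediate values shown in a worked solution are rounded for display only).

σ√T = 0.3128·√0.936 = 0.302625
d₁ = (ln(S/K) + (r+σ²/2)T) / (σ√T) = (ln(237.24/188.04) + (0.0152+0.3128²/2)·0.936) / 0.302625 = (0.232418 + 0.060018) / 0.302625 = 0.966331
d₂ = d₁ − σ√T = 0.966331 − 0.302625 = 0.663706
e^{−rT} = e^{−0.0152·0.936} = 0.985874
N(d₁) = 0.833061,  N(d₂) = 0.746561
Call price V = S·N(d₁) − K·e^{−rT}·N(d₂) = 197.635297 − 138.400143 = 59.235154
φ(d₁) = (1/√(2π))·e^{−d₁²/2} = 0.250115
ν = S·φ(d₁)·√T = 57.407013

price = 59.235154
ν = 57.407013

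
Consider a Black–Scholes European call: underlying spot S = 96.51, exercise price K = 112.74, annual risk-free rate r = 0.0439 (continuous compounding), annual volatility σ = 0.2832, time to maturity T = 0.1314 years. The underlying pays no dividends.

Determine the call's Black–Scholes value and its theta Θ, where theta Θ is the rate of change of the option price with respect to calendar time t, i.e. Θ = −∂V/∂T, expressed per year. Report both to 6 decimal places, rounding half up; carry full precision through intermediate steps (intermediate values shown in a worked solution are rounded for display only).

price = 0.343841
Θ = -5.915381

σ√T = 0.2832·√0.1314 = 0.102658
d₁ = (ln(S/K) + (r+σ²/2)T) / (σ√T) = (ln(96.51/112.74) + (0.0439+0.2832²/2)·0.1314) / 0.102658 = (-0.155438 + 0.011038) / 0.102658 = -1.406617
d₂ = d₁ − σ√T = -1.406617 − 0.102658 = -1.509275
e^{−rT} = e^{−0.0439·0.1314} = 0.994248
N(d₁) = 0.079770,  N(d₂) = 0.065614
Call price V = S·N(d₁) − K·e^{−rT}·N(d₂) = 7.698645 − 7.354804 = 0.343841
φ(d₁) = (1/√(2π))·e^{−d₁²/2} = 0.148343
Θ = −S·φ(d₁)·σ/(2√T) − r·K·e^{−rT}·N(d₂) = −5.592505 − 0.322876 = -5.915381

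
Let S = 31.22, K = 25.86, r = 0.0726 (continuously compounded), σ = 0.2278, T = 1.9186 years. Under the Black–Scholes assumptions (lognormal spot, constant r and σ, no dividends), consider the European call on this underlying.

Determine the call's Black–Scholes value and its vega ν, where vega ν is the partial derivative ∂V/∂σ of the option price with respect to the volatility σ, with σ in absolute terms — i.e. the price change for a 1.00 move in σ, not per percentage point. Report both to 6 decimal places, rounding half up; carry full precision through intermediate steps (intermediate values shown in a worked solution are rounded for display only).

σ√T = 0.2278·√1.9186 = 0.315534
d₁ = (ln(S/K) + (r+σ²/2)T) / (σ√T) = (ln(31.22/25.86) + (0.0726+0.2278²/2)·1.9186) / 0.315534 = (0.188362 + 0.189071) / 0.315534 = 1.196172
d₂ = d₁ − σ√T = 1.196172 − 0.315534 = 0.880638
e^{−rT} = e^{−0.0726·1.9186} = 0.869975
N(d₁) = 0.884185,  N(d₂) = 0.810743
Call price V = S·N(d₁) − K·e^{−rT}·N(d₂) = 27.604264 − 18.239745 = 9.364519
φ(d₁) = (1/√(2π))·e^{−d₁²/2} = 0.195079
ν = S·φ(d₁)·√T = 8.435970

price = 9.364519
ν = 8.435970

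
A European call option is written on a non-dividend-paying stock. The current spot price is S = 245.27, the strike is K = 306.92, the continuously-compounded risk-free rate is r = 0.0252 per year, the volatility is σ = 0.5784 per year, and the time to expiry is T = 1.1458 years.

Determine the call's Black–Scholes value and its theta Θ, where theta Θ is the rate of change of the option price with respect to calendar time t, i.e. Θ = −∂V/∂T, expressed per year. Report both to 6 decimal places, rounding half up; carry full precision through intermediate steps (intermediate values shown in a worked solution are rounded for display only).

σ√T = 0.5784·√1.1458 = 0.619131
d₁ = (ln(S/K) + (r+σ²/2)T) / (σ√T) = (ln(245.27/306.92) + (0.0252+0.5784²/2)·1.1458) / 0.619131 = (-0.224227 + 0.220536) / 0.619131 = -0.005963
d₂ = d₁ − σ√T = -0.005963 − 0.619131 = -0.625094
e^{−rT} = e^{−0.0252·1.1458} = 0.971539
N(d₁) = 0.497621,  N(d₂) = 0.265955
Call price V = S·N(d₁) − K·e^{−rT}·N(d₂) = 122.051577 − 79.303632 = 42.747945
φ(d₁) = (1/√(2π))·e^{−d₁²/2} = 0.398935
Θ = −S·φ(d₁)·σ/(2√T) − r·K·e^{−rT}·N(d₂) = −26.435690 − 1.998452 = -28.434142

price = 42.747945
Θ = -28.434142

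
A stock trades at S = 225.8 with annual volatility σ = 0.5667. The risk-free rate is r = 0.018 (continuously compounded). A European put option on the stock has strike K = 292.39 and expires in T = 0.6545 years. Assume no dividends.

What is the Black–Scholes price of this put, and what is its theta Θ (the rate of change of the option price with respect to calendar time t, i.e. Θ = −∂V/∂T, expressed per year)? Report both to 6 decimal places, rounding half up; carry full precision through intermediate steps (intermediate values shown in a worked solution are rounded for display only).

σ√T = 0.5667·√0.6545 = 0.458467
d₁ = (ln(S/K) + (r+σ²/2)T) / (σ√T) = (ln(225.8/292.39) + (0.018+0.5667²/2)·0.6545) / 0.458467 = (-0.258439 + 0.116877) / 0.458467 = -0.308772
d₂ = d₁ − σ√T = -0.308772 − 0.458467 = -0.767239
e^{−rT} = e^{−0.018·0.6545} = 0.988288
N(−d₁) = 0.621253,  N(−d₂) = 0.778530
Put price V = K·e^{−rT}·N(−d₂) − S·N(−d₁) = 224.968466 − 140.278845 = 84.689622
φ(d₁) = (1/√(2π))·e^{−d₁²/2} = 0.380371
Θ = −S·φ(d₁)·σ/(2√T) + r·K·e^{−rT}·N(−d₂) = −30.081501 + 4.049432 = -26.032069

price = 84.689622
Θ = -26.032069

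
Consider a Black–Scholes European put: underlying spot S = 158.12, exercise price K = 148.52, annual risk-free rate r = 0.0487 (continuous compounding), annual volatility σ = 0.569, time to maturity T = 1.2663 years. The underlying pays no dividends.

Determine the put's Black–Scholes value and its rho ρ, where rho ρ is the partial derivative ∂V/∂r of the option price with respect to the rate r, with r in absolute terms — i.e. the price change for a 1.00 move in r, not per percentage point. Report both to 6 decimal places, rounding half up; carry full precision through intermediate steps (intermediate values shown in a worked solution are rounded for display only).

price = 28.826422
ρ = -97.277374

σ√T = 0.569·√1.2663 = 0.640296
d₁ = (ln(S/K) + (r+σ²/2)T) / (σ√T) = (ln(158.12/148.52) + (0.0487+0.569²/2)·1.2663) / 0.640296 = (0.062635 + 0.266658) / 0.640296 = 0.514282
d₂ = d₁ − σ√T = 0.514282 − 0.640296 = -0.126013
e^{−rT} = e^{−0.0487·1.2663} = 0.940194
N(−d₁) = 0.303527,  N(−d₂) = 0.550139
Put price V = K·e^{−rT}·N(−d₂) − S·N(−d₁) = 76.820164 − 47.993743 = 28.826422
ρ = −K·T·e^{−rT}·N(−d₂) = -97.277374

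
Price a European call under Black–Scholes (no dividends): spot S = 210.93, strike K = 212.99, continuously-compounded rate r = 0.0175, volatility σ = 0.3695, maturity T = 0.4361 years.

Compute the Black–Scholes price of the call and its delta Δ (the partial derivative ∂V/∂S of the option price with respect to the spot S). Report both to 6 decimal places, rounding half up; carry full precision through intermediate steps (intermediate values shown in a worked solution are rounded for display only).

price = 20.284132
Δ = 0.545164

σ√T = 0.3695·√0.4361 = 0.244010
d₁ = (ln(S/K) + (r+σ²/2)T) / (σ√T) = (ln(210.93/212.99) + (0.0175+0.3695²/2)·0.4361) / 0.244010 = (-0.009719 + 0.037402) / 0.244010 = 0.113451
d₂ = d₁ − σ√T = 0.113451 − 0.244010 = -0.130558
e^{−rT} = e^{−0.0175·0.4361} = 0.992397
N(d₁) = 0.545164,  N(d₂) = 0.448062
Call price V = S·N(d₁) − K·e^{−rT}·N(d₂) = 114.991374 − 94.707242 = 20.284132
Δ = N(d₁) = 0.545164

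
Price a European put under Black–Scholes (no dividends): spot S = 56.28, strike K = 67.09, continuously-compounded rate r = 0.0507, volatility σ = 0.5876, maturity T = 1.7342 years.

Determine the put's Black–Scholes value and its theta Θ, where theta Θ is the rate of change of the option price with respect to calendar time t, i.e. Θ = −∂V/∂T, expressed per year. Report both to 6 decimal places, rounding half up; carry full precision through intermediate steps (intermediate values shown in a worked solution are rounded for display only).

price = 20.417213
Θ = -2.670941

σ√T = 0.5876·√1.7342 = 0.773805
d₁ = (ln(S/K) + (r+σ²/2)T) / (σ√T) = (ln(56.28/67.09) + (0.0507+0.5876²/2)·1.7342) / 0.773805 = (-0.175696 + 0.387311) / 0.773805 = 0.273473
d₂ = d₁ − σ√T = 0.273473 − 0.773805 = -0.500331
e^{−rT} = e^{−0.0507·1.7342} = 0.915831
N(−d₁) = 0.392245,  N(−d₂) = 0.691579
Put price V = K·e^{−rT}·N(−d₂) − S·N(−d₁) = 42.492742 − 22.075529 = 20.417213
φ(d₁) = (1/√(2π))·e^{−d₁²/2} = 0.384300
Θ = −S·φ(d₁)·σ/(2√T) + r·K·e^{−rT}·N(−d₂) = −4.825323 + 2.154382 = -2.670941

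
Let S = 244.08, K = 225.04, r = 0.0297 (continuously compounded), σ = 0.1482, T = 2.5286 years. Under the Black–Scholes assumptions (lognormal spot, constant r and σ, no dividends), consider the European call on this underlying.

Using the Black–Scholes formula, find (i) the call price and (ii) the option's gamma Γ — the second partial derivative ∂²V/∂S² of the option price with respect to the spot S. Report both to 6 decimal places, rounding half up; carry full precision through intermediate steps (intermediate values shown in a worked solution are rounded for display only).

price = 43.374306
Γ = 0.005112

σ√T = 0.1482·√2.5286 = 0.235661
d₁ = (ln(S/K) + (r+σ²/2)T) / (σ√T) = (ln(244.08/225.04) + (0.0297+0.1482²/2)·2.5286) / 0.235661 = (0.081218 + 0.102868) / 0.235661 = 0.781144
d₂ = d₁ − σ√T = 0.781144 − 0.235661 = 0.545483
e^{−rT} = e^{−0.0297·2.5286} = 0.927651
N(d₁) = 0.782641,  N(d₂) = 0.707289
Call price V = S·N(d₁) − K·e^{−rT}·N(d₂) = 191.027042 − 147.652736 = 43.374306
φ(d₁) = (1/√(2π))·e^{−d₁²/2} = 0.294042
Γ = φ(d₁) / (S·σ·√T) = 0.005112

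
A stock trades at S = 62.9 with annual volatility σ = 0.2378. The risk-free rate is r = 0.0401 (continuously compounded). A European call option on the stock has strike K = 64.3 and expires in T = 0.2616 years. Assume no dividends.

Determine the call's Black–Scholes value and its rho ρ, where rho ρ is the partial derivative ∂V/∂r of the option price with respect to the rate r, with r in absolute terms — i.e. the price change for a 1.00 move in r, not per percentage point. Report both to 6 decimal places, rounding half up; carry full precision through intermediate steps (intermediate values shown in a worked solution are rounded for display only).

σ√T = 0.2378·√0.2616 = 0.121627
d₁ = (ln(S/K) + (r+σ²/2)T) / (σ√T) = (ln(62.9/64.3) + (0.0401+0.2378²/2)·0.2616) / 0.121627 = (-0.022013 + 0.017887) / 0.121627 = -0.033929
d₂ = d₁ − σ√T = -0.033929 − 0.121627 = -0.155556
e^{−rT} = e^{−0.0401·0.2616} = 0.989565
N(d₁) = 0.486467,  N(d₂) = 0.438191
Call price V = S·N(d₁) − K·e^{−rT}·N(d₂) = 30.598761 − 27.881680 = 2.717081
ρ = K·T·e^{−rT}·N(d₂) = 7.293847

price = 2.717081
ρ = 7.293847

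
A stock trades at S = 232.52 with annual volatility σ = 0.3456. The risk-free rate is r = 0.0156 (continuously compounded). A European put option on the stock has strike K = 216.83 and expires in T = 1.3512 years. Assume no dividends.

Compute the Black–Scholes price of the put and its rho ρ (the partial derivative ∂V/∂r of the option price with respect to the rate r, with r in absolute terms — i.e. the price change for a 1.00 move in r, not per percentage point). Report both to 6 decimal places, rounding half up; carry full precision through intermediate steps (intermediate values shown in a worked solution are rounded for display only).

price = 26.191472
ρ = -140.515680

σ√T = 0.3456·√1.3512 = 0.401729
d₁ = (ln(S/K) + (r+σ²/2)T) / (σ√T) = (ln(232.52/216.83) + (0.0156+0.3456²/2)·1.3512) / 0.401729 = (0.069863 + 0.101772) / 0.401729 = 0.427239
d₂ = d₁ − σ√T = 0.427239 − 0.401729 = 0.025510
e^{−rT} = e^{−0.0156·1.3512} = 0.979142
N(−d₁) = 0.334603,  N(−d₂) = 0.489824
Put price V = K·e^{−rT}·N(−d₂) − S·N(−d₁) = 103.993250 − 77.801779 = 26.191472
ρ = −K·T·e^{−rT}·N(−d₂) = -140.515680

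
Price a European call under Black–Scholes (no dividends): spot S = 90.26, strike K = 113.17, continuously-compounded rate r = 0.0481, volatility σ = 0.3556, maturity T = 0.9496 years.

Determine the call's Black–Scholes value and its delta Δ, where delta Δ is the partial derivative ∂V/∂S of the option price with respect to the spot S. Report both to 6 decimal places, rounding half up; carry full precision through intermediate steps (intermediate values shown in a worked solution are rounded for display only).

price = 6.501751
Δ = 0.364037

σ√T = 0.3556·√0.9496 = 0.346523
d₁ = (ln(S/K) + (r+σ²/2)T) / (σ√T) = (ln(90.26/113.17) + (0.0481+0.3556²/2)·0.9496) / 0.346523 = (-0.226197 + 0.105715) / 0.346523 = -0.347688
d₂ = d₁ − σ√T = -0.347688 − 0.346523 = -0.694211
e^{−rT} = e^{−0.0481·0.9496} = 0.955352
N(d₁) = 0.364037,  N(d₂) = 0.243775
Call price V = S·N(d₁) − K·e^{−rT}·N(d₂) = 32.858007 − 26.356256 = 6.501751
Δ = N(d₁) = 0.364037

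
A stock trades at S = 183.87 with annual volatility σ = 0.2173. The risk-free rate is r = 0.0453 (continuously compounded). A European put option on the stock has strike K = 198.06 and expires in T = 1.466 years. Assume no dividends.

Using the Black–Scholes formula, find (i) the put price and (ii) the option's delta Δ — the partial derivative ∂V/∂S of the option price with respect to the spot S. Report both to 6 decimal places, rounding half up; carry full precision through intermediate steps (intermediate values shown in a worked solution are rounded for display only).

price = 20.061451
Δ = -0.459614

σ√T = 0.2173·√1.466 = 0.263104
d₁ = (ln(S/K) + (r+σ²/2)T) / (σ√T) = (ln(183.87/198.06) + (0.0453+0.2173²/2)·1.466) / 0.263104 = (-0.074341 + 0.101022) / 0.263104 = 0.101407
d₂ = d₁ − σ√T = 0.101407 − 0.263104 = -0.161697
e^{−rT} = e^{−0.0453·1.466} = 0.935747
N(−d₁) = 0.459614,  N(−d₂) = 0.564228
Put price V = K·e^{−rT}·N(−d₂) − S·N(−d₁) = 104.570629 − 84.509178 = 20.061451
Δ = −N(−d₁) = -0.459614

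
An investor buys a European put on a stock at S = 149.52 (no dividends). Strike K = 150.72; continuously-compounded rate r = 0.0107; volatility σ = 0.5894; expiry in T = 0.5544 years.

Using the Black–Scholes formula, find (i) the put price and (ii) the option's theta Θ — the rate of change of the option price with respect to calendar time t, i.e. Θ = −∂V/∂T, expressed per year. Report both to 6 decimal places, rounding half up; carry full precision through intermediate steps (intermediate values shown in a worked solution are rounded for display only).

price = 26.150476
Θ = -22.127211

σ√T = 0.5894·√0.5544 = 0.438856
d₁ = (ln(S/K) + (r+σ²/2)T) / (σ√T) = (ln(149.52/150.72) + (0.0107+0.5894²/2)·0.5544) / 0.438856 = (-0.007994 + 0.102229) / 0.438856 = 0.214730
d₂ = d₁ − σ√T = 0.214730 − 0.438856 = -0.224125
e^{−rT} = e^{−0.0107·0.5544} = 0.994085
N(−d₁) = 0.414989,  N(−d₂) = 0.588670
Put price V = K·e^{−rT}·N(−d₂) − S·N(−d₁) = 88.199604 − 62.049128 = 26.150476
φ(d₁) = (1/√(2π))·e^{−d₁²/2} = 0.389850
Θ = −S·φ(d₁)·σ/(2√T) + r·K·e^{−rT}·N(−d₂) = −23.070947 + 0.943736 = -22.127211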